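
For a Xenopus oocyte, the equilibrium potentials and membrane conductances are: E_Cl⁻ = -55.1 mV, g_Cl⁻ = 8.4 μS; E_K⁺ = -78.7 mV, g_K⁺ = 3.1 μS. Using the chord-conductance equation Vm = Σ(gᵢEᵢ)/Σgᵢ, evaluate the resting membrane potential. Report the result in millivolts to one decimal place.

Σ gᵢEᵢ = 8.4·(-55.1) + 3.1·(-78.7) = -706.81
Σ gᵢ = 8.4 + 3.1 = 11.5
Vm = -706.81 / 11.5 = -61.46 mV

-61.5 mV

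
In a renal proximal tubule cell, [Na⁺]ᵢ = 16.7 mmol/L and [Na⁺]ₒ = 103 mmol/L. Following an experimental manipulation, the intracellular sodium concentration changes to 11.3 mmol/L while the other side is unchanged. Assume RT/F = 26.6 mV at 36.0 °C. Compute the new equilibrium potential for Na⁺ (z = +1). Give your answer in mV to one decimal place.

58.8 mV

After the shift: [Na⁺]_out = 103, [Na⁺]_in = 11.3 mmol/L.
E_new = (26.6/1)·ln(103/11.3) = 26.60 · (2.2099) = 58.78 mV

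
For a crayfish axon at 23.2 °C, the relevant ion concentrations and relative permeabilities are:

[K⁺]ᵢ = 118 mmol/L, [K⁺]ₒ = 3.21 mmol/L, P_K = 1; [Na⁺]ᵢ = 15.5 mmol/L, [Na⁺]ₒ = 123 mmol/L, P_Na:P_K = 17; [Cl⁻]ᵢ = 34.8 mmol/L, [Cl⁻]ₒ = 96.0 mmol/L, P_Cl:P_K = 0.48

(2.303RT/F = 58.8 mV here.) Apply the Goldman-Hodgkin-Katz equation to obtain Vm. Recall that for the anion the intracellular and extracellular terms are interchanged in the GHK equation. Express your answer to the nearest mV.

41 mV

Vm = 58.8 · log₁₀[(Σ P·[cation]ₒ + Σ P·[anion]ᵢ) / (Σ P·[cation]ᵢ + Σ P·[anion]ₒ)]
Numerator = 1×3.21 + 17×123 + 0.48×34.8 = 2111
Denominator = 1×118 + 17×15.5 + 0.48×96.0 = 427.6
Vm = 58.8 · log₁₀(4.9369) = 58.8 × (0.6935) = 40.78 mV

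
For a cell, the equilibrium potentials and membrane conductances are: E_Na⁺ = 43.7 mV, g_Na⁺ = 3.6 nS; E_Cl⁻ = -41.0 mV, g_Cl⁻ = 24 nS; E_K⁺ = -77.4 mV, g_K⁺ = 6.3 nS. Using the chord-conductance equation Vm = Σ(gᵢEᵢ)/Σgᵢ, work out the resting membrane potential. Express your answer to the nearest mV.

-39 mV

Σ gᵢEᵢ = 3.6·(43.7) + 24·(-41.0) + 6.3·(-77.4) = -1314.30
Σ gᵢ = 3.6 + 24 + 6.3 = 33.9
Vm = -1314.30 / 33.9 = -38.77 mV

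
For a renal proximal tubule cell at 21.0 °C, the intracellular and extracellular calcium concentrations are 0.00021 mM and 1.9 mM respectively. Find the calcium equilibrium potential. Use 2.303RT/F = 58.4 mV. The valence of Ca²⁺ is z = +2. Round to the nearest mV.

E = (58.4/z) · log₁₀([Ca²⁺]_out/[Ca²⁺]_in) with z = +2.
= (58.4/2) · log₁₀(1.9/0.00021) = 29.20 · log₁₀(9048)
= 29.20 · (3.9565) = 115.53 mV

116 mV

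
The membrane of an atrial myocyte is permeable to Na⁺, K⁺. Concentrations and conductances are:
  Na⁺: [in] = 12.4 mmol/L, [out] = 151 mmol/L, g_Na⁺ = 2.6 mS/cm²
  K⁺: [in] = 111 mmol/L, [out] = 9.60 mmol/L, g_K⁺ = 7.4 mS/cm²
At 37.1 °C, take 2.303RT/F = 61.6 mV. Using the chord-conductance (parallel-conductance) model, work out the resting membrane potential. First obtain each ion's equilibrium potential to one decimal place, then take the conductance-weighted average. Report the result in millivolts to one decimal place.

-31.1 mV

E_Na⁺ = (61.6/1)·log₁₀(151/12.4) = 66.9 mV
E_K⁺ = (61.6/1)·log₁₀(9.60/111) = -65.5 mV
Vm = (Σ gᵢEᵢ)/(Σ gᵢ) = (2.6·66.9 + 7.4·-65.5) / (2.6 + 7.4)
= -310.76 / 10 = -31.08 mV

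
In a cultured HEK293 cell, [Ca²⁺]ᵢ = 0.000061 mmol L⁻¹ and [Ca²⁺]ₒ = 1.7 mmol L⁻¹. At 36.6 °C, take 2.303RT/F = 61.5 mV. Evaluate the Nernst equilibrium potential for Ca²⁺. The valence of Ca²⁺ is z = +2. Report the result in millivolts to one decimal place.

136.7 mV

E = (61.5/z) · log₁₀([Ca²⁺]_out/[Ca²⁺]_in) with z = +2.
= (61.5/2) · log₁₀(1.7/0.000061) = 30.75 · log₁₀(2.787e+04)
= 30.75 · (4.4451) = 136.69 mV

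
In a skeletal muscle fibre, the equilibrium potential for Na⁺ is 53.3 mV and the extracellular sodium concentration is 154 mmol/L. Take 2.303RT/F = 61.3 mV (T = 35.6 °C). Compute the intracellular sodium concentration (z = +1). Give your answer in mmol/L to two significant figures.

Nernst: E = (61.3/1) · log₁₀([out]/[in]), so log₁₀([out]/[in]) = 53.3 × 1 / 61.3 = 0.8695.
[out]/[in] = 10^(0.8695) = 7.404.
[in] = 154 / 7.404 = 20.8 mmol/L.

21 mmol/L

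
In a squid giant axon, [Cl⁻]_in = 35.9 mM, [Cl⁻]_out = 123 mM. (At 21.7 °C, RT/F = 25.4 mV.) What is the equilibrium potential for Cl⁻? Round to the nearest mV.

-31 mV

E = (25.4/z) · ln([Cl⁻]_out/[Cl⁻]_in) with z = -1.
For an anion, dividing by z = -1 reverses the sign.
= (25.4/-1) · ln(123/35.9) = -25.40 · ln(3.426)
= -25.40 · (1.2314) = -31.28 mV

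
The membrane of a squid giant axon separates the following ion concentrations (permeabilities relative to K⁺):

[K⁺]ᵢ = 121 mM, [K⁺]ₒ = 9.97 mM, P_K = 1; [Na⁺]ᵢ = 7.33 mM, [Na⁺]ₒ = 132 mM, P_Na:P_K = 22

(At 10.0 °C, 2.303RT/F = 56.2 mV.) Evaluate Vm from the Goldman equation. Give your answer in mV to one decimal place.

57.0 mV

Vm = 56.2 · log₁₀[(Σ P·[cation]ₒ + Σ P·[anion]ᵢ) / (Σ P·[cation]ᵢ + Σ P·[anion]ₒ)]
Numerator = 1×9.97 + 22×132 = 2914
Denominator = 1×121 + 22×7.33 = 282.3
Vm = 56.2 · log₁₀(10.324) = 56.2 × (1.0138) = 56.98 mV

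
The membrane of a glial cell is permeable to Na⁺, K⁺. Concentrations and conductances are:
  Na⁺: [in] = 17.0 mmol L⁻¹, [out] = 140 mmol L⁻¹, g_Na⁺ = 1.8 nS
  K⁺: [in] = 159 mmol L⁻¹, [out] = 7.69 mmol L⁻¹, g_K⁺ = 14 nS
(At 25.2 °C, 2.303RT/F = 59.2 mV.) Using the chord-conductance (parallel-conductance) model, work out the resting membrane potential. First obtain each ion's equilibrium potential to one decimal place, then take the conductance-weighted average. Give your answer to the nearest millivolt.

E_Na⁺ = (59.2/1)·log₁₀(140/17.0) = 54.2 mV
E_K⁺ = (59.2/1)·log₁₀(7.69/159) = -77.9 mV
Vm = (Σ gᵢEᵢ)/(Σ gᵢ) = (1.8·54.2 + 14·-77.9) / (1.8 + 14)
= -993.04 / 15.8 = -62.85 mV

-63 mV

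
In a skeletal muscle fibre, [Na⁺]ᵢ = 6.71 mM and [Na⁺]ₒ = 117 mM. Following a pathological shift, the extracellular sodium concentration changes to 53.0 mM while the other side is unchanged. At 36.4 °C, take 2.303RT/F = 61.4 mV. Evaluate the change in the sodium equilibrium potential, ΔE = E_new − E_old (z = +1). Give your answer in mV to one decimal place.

E_old = (61.4/1)·log₁₀(117/6.71) = 76.23 mV
E_new = (61.4/1)·log₁₀(53.0/6.71) = 55.11 mV
ΔE = 55.11 − (76.23) = -21.12 mV

-21.1 mV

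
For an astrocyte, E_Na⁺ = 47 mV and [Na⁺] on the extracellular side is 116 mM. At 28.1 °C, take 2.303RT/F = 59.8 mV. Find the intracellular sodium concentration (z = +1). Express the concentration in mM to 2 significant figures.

19 mM

Nernst: E = (59.8/1) · log₁₀([out]/[in]), so log₁₀([out]/[in]) = 47.0 × 1 / 59.8 = 0.7860.
[out]/[in] = 10^(0.7860) = 6.109.
[in] = 116 / 6.109 = 18.99 mM.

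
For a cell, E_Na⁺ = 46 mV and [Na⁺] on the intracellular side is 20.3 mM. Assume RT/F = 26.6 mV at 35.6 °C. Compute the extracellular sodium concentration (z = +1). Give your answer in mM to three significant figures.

114 mM

Nernst: E = (26.6/1) · ln([out]/[in]), so ln([out]/[in]) = 46.0 × 1 / 26.6 = 1.7293.
[out]/[in] = e^(1.7293) = 5.637.
[out] = 5.637 × 20.3 = 114.4 mM.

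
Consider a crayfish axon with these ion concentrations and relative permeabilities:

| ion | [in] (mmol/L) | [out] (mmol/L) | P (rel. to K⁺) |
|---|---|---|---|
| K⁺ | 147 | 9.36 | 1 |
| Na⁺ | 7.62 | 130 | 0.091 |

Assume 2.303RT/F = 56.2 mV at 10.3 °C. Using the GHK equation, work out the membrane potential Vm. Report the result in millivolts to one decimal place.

Vm = 56.2 · log₁₀[(Σ P·[cation]ₒ + Σ P·[anion]ᵢ) / (Σ P·[cation]ᵢ + Σ P·[anion]ₒ)]
Numerator = 1×9.36 + 0.091×130 = 21.19
Denominator = 1×147 + 0.091×7.62 = 147.7
Vm = 56.2 · log₁₀(0.14347) = 56.2 × (-0.8432) = -47.39 mV

-47.4 mV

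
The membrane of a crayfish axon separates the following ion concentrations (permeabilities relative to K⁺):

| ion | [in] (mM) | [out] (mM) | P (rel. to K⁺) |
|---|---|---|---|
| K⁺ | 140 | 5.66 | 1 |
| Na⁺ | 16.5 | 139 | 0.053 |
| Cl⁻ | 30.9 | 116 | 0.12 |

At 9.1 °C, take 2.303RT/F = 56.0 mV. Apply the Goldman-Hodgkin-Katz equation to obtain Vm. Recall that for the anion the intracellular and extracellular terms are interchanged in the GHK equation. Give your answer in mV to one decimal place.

Vm = 56.0 · log₁₀[(Σ P·[cation]ₒ + Σ P·[anion]ᵢ) / (Σ P·[cation]ᵢ + Σ P·[anion]ₒ)]
Numerator = 1×5.66 + 0.053×139 + 0.12×30.9 = 16.73
Denominator = 1×140 + 0.053×16.5 + 0.12×116 = 154.8
Vm = 56.0 · log₁₀(0.10811) = 56.0 × (-0.9661) = -54.10 mV

-54.1 mV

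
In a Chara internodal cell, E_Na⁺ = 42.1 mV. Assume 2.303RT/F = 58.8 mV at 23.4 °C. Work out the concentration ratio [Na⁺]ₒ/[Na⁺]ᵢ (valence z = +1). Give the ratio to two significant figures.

5.2

log₁₀([out]/[in]) = E·z/(58.8) = 42.1 × 1 / 58.8 = 0.7160
[out]/[in] = 10^(0.7160) = 5.2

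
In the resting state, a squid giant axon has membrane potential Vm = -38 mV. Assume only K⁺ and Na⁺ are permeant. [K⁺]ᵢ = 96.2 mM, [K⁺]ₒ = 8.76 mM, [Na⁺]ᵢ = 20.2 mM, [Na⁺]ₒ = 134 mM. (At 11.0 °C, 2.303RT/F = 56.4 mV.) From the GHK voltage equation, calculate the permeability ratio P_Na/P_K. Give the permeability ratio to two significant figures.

0.090

Let α = P_Na/P_K. GHK: Vm = 56.4·log₁₀[(Kₒ + α·Naₒ)/(Kᵢ + α·Naᵢ)].
10^(Vm/56.4) = 10^(-38.0/56.4) = 0.21195
So 0.21195·(Kᵢ + α·Naᵢ) = Kₒ + α·Naₒ → α = (0.21195·96.2 − 8.76) / (134.0 − 0.21195·20.2)
α = (20.39 − 8.76) / (134.0 − 4.281) = 11.63/129.7 = 0.08966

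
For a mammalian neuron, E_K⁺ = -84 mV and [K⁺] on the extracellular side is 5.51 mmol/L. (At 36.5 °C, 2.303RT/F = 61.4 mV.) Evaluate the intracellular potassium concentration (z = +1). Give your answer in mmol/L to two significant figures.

130 mmol/L

Nernst: E = (61.4/1) · log₁₀([out]/[in]), so log₁₀([out]/[in]) = -84.0 × 1 / 61.4 = -1.3681.
[out]/[in] = 10^(-1.3681) = 0.04285.
[in] = 5.51 / 0.04285 = 128.6 mmol/L.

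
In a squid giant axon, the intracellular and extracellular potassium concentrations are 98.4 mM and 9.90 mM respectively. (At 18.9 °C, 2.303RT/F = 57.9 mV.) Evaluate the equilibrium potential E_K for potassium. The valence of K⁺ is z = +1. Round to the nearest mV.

-58 mV

E = (57.9/z) · log₁₀([K⁺]_out/[K⁺]_in) with z = +1.
= (57.9/1) · log₁₀(9.90/98.4) = 57.90 · log₁₀(0.1006)
= 57.90 · (-0.9974) = -57.75 mV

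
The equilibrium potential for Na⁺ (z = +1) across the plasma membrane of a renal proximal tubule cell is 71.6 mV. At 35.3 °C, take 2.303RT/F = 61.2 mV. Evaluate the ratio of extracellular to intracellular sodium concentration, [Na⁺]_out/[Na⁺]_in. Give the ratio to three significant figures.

log₁₀([out]/[in]) = E·z/(61.2) = 71.6 × 1 / 61.2 = 1.1699
[out]/[in] = 10^(1.1699) = 14.79

14.8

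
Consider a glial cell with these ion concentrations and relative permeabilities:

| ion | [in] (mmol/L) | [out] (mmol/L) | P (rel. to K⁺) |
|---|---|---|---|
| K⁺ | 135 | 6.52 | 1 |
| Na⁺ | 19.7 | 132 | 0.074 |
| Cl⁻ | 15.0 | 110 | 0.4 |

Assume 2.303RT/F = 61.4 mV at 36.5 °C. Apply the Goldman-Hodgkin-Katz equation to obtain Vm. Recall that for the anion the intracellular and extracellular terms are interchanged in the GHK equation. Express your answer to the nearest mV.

-56 mV

Vm = 61.4 · log₁₀[(Σ P·[cation]ₒ + Σ P·[anion]ᵢ) / (Σ P·[cation]ᵢ + Σ P·[anion]ₒ)]
Numerator = 1×6.52 + 0.074×132 + 0.4×15.0 = 22.29
Denominator = 1×135 + 0.074×19.7 + 0.4×110 = 180.5
Vm = 61.4 · log₁₀(0.12351) = 61.4 × (-0.9083) = -55.77 mV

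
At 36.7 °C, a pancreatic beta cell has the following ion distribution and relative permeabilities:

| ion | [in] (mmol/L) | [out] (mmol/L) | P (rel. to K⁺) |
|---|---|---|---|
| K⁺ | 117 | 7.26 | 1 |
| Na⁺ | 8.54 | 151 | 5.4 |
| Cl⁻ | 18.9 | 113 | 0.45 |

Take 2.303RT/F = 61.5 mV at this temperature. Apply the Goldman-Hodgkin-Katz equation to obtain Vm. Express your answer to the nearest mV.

36 mV

Vm = 61.5 · log₁₀[(Σ P·[cation]ₒ + Σ P·[anion]ᵢ) / (Σ P·[cation]ᵢ + Σ P·[anion]ₒ)]
Numerator = 1×7.26 + 5.4×151 + 0.45×18.9 = 831.2
Denominator = 1×117 + 5.4×8.54 + 0.45×113 = 214
Vm = 61.5 · log₁₀(3.8846) = 61.5 × (0.5893) = 36.24 mV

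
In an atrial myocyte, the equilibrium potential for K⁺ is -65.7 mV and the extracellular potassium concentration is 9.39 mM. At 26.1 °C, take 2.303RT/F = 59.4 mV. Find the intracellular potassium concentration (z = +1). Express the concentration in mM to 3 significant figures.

120 mM

Nernst: E = (59.4/1) · log₁₀([out]/[in]), so log₁₀([out]/[in]) = -65.7 × 1 / 59.4 = -1.1061.
[out]/[in] = 10^(-1.1061) = 0.07833.
[in] = 9.39 / 0.07833 = 119.9 mM.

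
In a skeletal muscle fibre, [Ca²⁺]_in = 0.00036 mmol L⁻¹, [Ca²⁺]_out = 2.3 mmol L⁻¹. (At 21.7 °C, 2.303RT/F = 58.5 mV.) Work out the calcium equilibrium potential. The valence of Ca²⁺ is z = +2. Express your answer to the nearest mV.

E = (58.5/z) · log₁₀([Ca²⁺]_out/[Ca²⁺]_in) with z = +2.
= (58.5/2) · log₁₀(2.3/0.00036) = 29.25 · log₁₀(6389)
= 29.25 · (3.8054) = 111.31 mV

111 mV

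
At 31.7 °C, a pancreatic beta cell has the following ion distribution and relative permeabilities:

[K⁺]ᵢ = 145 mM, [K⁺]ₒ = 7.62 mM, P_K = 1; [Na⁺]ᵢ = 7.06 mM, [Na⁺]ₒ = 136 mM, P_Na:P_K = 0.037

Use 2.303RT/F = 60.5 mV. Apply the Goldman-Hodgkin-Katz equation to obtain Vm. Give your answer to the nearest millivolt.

Vm = 60.5 · log₁₀[(Σ P·[cation]ₒ + Σ P·[anion]ᵢ) / (Σ P·[cation]ᵢ + Σ P·[anion]ₒ)]
Numerator = 1×7.62 + 0.037×136 = 12.65
Denominator = 1×145 + 0.037×7.06 = 145.3
Vm = 60.5 · log₁₀(0.087098) = 60.5 × (-1.0600) = -64.13 mV

-64 mV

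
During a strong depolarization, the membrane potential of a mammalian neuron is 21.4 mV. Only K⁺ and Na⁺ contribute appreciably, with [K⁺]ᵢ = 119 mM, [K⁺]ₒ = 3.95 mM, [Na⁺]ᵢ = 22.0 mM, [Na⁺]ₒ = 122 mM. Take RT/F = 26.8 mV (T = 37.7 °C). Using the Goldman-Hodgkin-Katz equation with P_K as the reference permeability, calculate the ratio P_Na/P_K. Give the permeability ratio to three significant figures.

Let α = P_Na/P_K. GHK: Vm = 26.8·ln[(Kₒ + α·Naₒ)/(Kᵢ + α·Naᵢ)].
e^(Vm/26.8) = e^(21.4/26.8) = 2.2222
So 2.2222·(Kᵢ + α·Naᵢ) = Kₒ + α·Naₒ → α = (2.2222·119.0 − 3.95) / (122.0 − 2.2222·22.0)
α = (264.4 − 3.95) / (122.0 − 48.89) = 260.5/73.11 = 3.563

3.56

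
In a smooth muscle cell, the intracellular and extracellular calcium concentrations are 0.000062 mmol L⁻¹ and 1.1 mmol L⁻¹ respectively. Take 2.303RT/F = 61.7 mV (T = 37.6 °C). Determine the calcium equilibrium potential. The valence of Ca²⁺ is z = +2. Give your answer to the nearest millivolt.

E = (61.7/z) · log₁₀([Ca²⁺]_out/[Ca²⁺]_in) with z = +2.
= (61.7/2) · log₁₀(1.1/0.000062) = 30.85 · log₁₀(1.774e+04)
= 30.85 · (4.2490) = 131.08 mV

131 mV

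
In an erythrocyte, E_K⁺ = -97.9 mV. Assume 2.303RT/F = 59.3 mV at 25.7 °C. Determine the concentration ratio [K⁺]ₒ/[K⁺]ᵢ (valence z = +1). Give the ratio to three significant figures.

0.0223

log₁₀([out]/[in]) = E·z/(59.3) = -97.9 × 1 / 59.3 = -1.6509
[out]/[in] = 10^(-1.6509) = 0.02234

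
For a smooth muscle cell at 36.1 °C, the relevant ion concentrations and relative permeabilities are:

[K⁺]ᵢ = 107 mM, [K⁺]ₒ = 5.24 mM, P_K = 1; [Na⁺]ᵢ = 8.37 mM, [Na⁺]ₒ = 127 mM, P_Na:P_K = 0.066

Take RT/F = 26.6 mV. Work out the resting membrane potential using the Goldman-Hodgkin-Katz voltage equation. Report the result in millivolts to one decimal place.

-55.0 mV

Vm = 26.6 · ln[(Σ P·[cation]ₒ + Σ P·[anion]ᵢ) / (Σ P·[cation]ᵢ + Σ P·[anion]ₒ)]
Numerator = 1×5.24 + 0.066×127 = 13.62
Denominator = 1×107 + 0.066×8.37 = 107.6
Vm = 26.6 · ln(0.12665) = 26.6 × (-2.0663) = -54.96 mV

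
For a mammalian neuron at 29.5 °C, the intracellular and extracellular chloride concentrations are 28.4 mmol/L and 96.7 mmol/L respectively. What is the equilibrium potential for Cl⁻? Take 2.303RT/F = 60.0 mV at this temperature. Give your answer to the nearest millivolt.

-32 mV

E = (60.0/z) · log₁₀([Cl⁻]_out/[Cl⁻]_in) with z = -1.
For an anion, dividing by z = -1 reverses the sign.
= (60.0/-1) · log₁₀(96.7/28.4) = -60.00 · log₁₀(3.405)
= -60.00 · (0.5321) = -31.93 mV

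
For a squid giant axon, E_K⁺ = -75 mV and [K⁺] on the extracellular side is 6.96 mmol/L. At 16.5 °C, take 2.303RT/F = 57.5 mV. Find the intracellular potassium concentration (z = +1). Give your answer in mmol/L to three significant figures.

140 mmol/L

Nernst: E = (57.5/1) · log₁₀([out]/[in]), so log₁₀([out]/[in]) = -75.0 × 1 / 57.5 = -1.3043.
[out]/[in] = 10^(-1.3043) = 0.04962.
[in] = 6.96 / 0.04962 = 140.3 mmol/L.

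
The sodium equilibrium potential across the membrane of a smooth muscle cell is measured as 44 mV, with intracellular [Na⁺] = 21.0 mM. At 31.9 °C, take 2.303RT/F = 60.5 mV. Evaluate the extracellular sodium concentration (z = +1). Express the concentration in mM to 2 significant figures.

110 mM

Nernst: E = (60.5/1) · log₁₀([out]/[in]), so log₁₀([out]/[in]) = 44.0 × 1 / 60.5 = 0.7273.
[out]/[in] = 10^(0.7273) = 5.337.
[out] = 5.337 × 21.0 = 112.1 mM.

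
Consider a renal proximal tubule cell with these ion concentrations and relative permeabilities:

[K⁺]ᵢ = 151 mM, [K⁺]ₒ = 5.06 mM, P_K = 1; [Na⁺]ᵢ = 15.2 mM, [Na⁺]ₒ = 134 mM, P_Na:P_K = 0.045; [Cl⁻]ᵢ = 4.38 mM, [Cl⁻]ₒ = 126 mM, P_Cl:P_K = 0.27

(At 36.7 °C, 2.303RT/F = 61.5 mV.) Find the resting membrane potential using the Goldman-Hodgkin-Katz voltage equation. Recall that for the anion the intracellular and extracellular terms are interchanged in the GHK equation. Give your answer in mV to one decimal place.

Vm = 61.5 · log₁₀[(Σ P·[cation]ₒ + Σ P·[anion]ᵢ) / (Σ P·[cation]ᵢ + Σ P·[anion]ₒ)]
Numerator = 1×5.06 + 0.045×134 + 0.27×4.38 = 12.27
Denominator = 1×151 + 0.045×15.2 + 0.27×126 = 185.7
Vm = 61.5 · log₁₀(0.066087) = 61.5 × (-1.1799) = -72.56 mV

-72.6 mV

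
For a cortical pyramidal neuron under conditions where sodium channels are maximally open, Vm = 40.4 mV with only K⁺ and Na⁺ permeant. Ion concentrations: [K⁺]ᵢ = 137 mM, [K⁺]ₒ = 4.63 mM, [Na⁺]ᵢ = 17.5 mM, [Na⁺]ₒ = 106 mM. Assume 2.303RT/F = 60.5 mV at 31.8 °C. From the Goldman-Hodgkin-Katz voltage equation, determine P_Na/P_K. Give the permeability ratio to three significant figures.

Let α = P_Na/P_K. GHK: Vm = 60.5·log₁₀[(Kₒ + α·Naₒ)/(Kᵢ + α·Naᵢ)].
10^(Vm/60.5) = 10^(40.4/60.5) = 4.6534
So 4.6534·(Kᵢ + α·Naᵢ) = Kₒ + α·Naₒ → α = (4.6534·137.0 − 4.63) / (106.0 − 4.6534·17.5)
α = (637.5 − 4.63) / (106.0 − 81.43) = 632.9/24.57 = 25.76

25.8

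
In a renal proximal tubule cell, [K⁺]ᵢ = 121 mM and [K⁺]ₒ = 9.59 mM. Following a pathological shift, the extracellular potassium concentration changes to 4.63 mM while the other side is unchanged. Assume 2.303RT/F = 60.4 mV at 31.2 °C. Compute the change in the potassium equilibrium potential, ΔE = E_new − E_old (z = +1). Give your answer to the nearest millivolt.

-19 mV

E_old = (60.4/1)·log₁₀(9.59/121) = -66.50 mV
E_new = (60.4/1)·log₁₀(4.63/121) = -85.60 mV
ΔE = -85.60 − (-66.50) = -19.10 mV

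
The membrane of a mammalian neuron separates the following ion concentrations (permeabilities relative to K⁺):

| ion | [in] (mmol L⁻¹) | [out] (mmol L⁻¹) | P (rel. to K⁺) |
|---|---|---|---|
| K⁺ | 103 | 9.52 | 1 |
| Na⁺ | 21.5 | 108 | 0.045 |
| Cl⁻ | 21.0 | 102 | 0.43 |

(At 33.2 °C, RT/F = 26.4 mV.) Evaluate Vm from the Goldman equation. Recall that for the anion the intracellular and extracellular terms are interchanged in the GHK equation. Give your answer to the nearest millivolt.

Vm = 26.4 · ln[(Σ P·[cation]ₒ + Σ P·[anion]ᵢ) / (Σ P·[cation]ᵢ + Σ P·[anion]ₒ)]
Numerator = 1×9.52 + 0.045×108 + 0.43×21.0 = 23.41
Denominator = 1×103 + 0.045×21.5 + 0.43×102 = 147.8
Vm = 26.4 · ln(0.15836) = 26.4 × (-1.8429) = -48.65 mV

-49 mV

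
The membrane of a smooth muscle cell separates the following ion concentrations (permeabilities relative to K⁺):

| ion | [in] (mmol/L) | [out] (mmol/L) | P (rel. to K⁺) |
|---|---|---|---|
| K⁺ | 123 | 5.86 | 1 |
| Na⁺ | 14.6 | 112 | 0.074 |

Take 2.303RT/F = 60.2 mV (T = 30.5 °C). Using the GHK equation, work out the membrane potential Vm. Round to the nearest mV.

-57 mV

Vm = 60.2 · log₁₀[(Σ P·[cation]ₒ + Σ P·[anion]ᵢ) / (Σ P·[cation]ᵢ + Σ P·[anion]ₒ)]
Numerator = 1×5.86 + 0.074×112 = 14.15
Denominator = 1×123 + 0.074×14.6 = 124.1
Vm = 60.2 · log₁₀(0.11402) = 60.2 × (-0.9430) = -56.77 mV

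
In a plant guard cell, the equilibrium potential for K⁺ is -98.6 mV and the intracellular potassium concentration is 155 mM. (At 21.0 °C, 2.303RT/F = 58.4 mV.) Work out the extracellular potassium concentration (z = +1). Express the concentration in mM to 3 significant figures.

Nernst: E = (58.4/1) · log₁₀([out]/[in]), so log₁₀([out]/[in]) = -98.6 × 1 / 58.4 = -1.6884.
[out]/[in] = 10^(-1.6884) = 0.02049.
[out] = 0.02049 × 155 = 3.177 mM.

3.18 mM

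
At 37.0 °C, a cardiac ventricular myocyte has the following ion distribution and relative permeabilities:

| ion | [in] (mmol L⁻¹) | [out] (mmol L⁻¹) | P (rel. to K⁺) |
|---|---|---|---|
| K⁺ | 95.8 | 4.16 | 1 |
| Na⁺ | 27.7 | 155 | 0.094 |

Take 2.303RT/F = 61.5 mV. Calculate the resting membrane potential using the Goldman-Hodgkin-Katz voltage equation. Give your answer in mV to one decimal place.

-44.3 mV

Vm = 61.5 · log₁₀[(Σ P·[cation]ₒ + Σ P·[anion]ᵢ) / (Σ P·[cation]ᵢ + Σ P·[anion]ₒ)]
Numerator = 1×4.16 + 0.094×155 = 18.73
Denominator = 1×95.8 + 0.094×27.7 = 98.4
Vm = 61.5 · log₁₀(0.19034) = 61.5 × (-0.7205) = -44.31 mV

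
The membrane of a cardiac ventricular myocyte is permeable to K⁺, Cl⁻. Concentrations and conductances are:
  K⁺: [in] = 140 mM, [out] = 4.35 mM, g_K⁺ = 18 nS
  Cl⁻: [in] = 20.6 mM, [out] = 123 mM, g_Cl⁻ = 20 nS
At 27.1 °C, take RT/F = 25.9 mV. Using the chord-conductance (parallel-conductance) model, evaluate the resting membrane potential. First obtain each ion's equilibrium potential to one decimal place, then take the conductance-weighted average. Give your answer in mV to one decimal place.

-67.0 mV

E_K⁺ = (25.9/1)·ln(4.35/140) = -89.9 mV
E_Cl⁻ = (25.9/-1)·ln(123/20.6) = -46.3 mV
Vm = (Σ gᵢEᵢ)/(Σ gᵢ) = (18·-89.9 + 20·-46.3) / (18 + 20)
= -2544.20 / 38 = -66.95 mV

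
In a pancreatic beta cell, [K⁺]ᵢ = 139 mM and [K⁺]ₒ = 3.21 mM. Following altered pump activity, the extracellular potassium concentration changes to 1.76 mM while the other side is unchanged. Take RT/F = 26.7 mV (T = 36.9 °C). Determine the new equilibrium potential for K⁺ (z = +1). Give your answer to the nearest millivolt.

-117 mV

After the shift: [K⁺]_out = 1.76, [K⁺]_in = 139 mM.
E_new = (26.7/1)·ln(1.76/139) = 26.70 · (-4.3692) = -116.66 mV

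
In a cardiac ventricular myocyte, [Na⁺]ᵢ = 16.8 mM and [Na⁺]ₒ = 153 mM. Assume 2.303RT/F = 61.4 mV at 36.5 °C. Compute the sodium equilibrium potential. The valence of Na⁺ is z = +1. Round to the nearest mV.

59 mV

E = (61.4/z) · log₁₀([Na⁺]_out/[Na⁺]_in) with z = +1.
= (61.4/1) · log₁₀(153/16.8) = 61.40 · log₁₀(9.107)
= 61.40 · (0.9594) = 58.91 mV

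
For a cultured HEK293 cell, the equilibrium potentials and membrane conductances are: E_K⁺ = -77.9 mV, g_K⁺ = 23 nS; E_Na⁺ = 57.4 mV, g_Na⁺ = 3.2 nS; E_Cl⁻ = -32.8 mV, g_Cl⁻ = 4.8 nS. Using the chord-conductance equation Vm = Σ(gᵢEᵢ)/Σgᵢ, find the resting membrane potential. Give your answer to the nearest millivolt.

Σ gᵢEᵢ = 23·(-77.9) + 3.2·(57.4) + 4.8·(-32.8) = -1765.46
Σ gᵢ = 23 + 3.2 + 4.8 = 31
Vm = -1765.46 / 31 = -56.95 mV

-57 mV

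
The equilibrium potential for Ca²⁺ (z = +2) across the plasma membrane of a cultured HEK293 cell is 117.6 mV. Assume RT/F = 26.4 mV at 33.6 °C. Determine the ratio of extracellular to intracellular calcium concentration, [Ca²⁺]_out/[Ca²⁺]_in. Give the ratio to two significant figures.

ln([out]/[in]) = E·z/(26.4) = 117.6 × 2 / 26.4 = 8.9091
[out]/[in] = e^(8.9091) = 7399

7400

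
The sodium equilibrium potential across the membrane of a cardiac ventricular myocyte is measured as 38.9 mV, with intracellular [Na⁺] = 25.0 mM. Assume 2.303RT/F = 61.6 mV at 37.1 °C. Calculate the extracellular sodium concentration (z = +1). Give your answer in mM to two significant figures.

110 mM

Nernst: E = (61.6/1) · log₁₀([out]/[in]), so log₁₀([out]/[in]) = 38.9 × 1 / 61.6 = 0.6315.
[out]/[in] = 10^(0.6315) = 4.28.
[out] = 4.28 × 25.0 = 107 mM.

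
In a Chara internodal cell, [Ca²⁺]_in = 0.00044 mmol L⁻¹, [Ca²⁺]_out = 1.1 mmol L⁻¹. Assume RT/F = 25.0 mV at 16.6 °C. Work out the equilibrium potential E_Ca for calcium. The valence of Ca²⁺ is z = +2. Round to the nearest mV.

98 mV

E = (25.0/z) · ln([Ca²⁺]_out/[Ca²⁺]_in) with z = +2.
= (25.0/2) · ln(1.1/0.00044) = 12.50 · ln(2500)
= 12.50 · (7.8240) = 97.80 mV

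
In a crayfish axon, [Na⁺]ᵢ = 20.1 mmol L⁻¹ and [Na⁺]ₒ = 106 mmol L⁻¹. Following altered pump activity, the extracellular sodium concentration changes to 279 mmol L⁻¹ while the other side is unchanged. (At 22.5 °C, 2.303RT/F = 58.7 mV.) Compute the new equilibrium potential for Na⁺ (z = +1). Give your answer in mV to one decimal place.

67.1 mV

After the shift: [Na⁺]_out = 279, [Na⁺]_in = 20.1 mmol L⁻¹.
E_new = (58.7/1)·log₁₀(279/20.1) = 58.70 · (1.1424) = 67.06 mV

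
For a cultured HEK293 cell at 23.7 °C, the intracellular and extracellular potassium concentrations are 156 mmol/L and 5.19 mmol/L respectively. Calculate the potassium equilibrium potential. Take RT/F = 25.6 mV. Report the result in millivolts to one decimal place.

E = (25.6/z) · ln([K⁺]_out/[K⁺]_in) with z = +1.
= (25.6/1) · ln(5.19/156) = 25.60 · ln(0.03327)
= 25.60 · (-3.4031) = -87.12 mV

-87.1 mV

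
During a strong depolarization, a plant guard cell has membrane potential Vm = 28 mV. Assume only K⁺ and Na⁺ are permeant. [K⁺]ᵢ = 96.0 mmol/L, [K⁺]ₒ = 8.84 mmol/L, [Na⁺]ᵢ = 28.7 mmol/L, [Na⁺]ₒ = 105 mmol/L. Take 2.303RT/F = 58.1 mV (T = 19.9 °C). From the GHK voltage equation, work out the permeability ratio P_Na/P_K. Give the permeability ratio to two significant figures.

Let α = P_Na/P_K. GHK: Vm = 58.1·log₁₀[(Kₒ + α·Naₒ)/(Kᵢ + α·Naᵢ)].
10^(Vm/58.1) = 10^(28.0/58.1) = 3.0334
So 3.0334·(Kᵢ + α·Naᵢ) = Kₒ + α·Naₒ → α = (3.0334·96.0 − 8.84) / (105.0 − 3.0334·28.7)
α = (291.2 − 8.84) / (105.0 − 87.06) = 282.4/17.94 = 15.74

16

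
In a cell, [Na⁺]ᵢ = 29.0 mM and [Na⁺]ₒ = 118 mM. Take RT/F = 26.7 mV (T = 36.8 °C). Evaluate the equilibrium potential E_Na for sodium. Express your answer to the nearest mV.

E = (26.7/z) · ln([Na⁺]_out/[Na⁺]_in) with z = +1.
= (26.7/1) · ln(118/29.0) = 26.70 · ln(4.069)
= 26.70 · (1.4034) = 37.47 mV

37 mV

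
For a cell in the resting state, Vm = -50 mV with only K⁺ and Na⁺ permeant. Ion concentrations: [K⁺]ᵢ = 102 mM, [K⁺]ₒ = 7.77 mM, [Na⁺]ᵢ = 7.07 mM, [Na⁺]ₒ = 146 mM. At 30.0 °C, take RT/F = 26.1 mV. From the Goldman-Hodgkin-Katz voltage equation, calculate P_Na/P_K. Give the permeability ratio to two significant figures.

Let α = P_Na/P_K. GHK: Vm = 26.1·ln[(Kₒ + α·Naₒ)/(Kᵢ + α·Naᵢ)].
e^(Vm/26.1) = e^(-50.0/26.1) = 0.14724
So 0.14724·(Kᵢ + α·Naᵢ) = Kₒ + α·Naₒ → α = (0.14724·102.0 − 7.77) / (146.0 − 0.14724·7.07)
α = (15.02 − 7.77) / (146.0 − 1.041) = 7.248/145 = 0.05

0.050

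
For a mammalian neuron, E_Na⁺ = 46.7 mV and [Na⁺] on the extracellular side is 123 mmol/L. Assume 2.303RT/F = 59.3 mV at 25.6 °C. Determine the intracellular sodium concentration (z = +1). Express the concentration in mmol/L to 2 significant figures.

20 mmol/L

Nernst: E = (59.3/1) · log₁₀([out]/[in]), so log₁₀([out]/[in]) = 46.7 × 1 / 59.3 = 0.7875.
[out]/[in] = 10^(0.7875) = 6.131.
[in] = 123 / 6.131 = 20.06 mmol/L.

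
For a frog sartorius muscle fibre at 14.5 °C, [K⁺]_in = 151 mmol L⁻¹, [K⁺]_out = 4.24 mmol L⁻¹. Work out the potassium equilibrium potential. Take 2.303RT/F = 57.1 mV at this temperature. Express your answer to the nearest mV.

E = (57.1/z) · log₁₀([K⁺]_out/[K⁺]_in) with z = +1.
= (57.1/1) · log₁₀(4.24/151) = 57.10 · log₁₀(0.02808)
= 57.10 · (-1.5516) = -88.60 mV

-89 mV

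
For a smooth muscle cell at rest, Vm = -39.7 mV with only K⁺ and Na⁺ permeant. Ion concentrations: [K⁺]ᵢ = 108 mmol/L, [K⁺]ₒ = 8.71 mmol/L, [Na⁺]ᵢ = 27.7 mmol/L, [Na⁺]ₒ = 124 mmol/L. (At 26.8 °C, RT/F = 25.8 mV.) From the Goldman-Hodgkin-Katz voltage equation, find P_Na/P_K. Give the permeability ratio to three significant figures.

0.123

Let α = P_Na/P_K. GHK: Vm = 25.8·ln[(Kₒ + α·Naₒ)/(Kᵢ + α·Naᵢ)].
e^(Vm/25.8) = e^(-39.7/25.8) = 0.21465
So 0.21465·(Kᵢ + α·Naᵢ) = Kₒ + α·Naₒ → α = (0.21465·108.0 − 8.71) / (124.0 − 0.21465·27.7)
α = (23.18 − 8.71) / (124.0 − 5.946) = 14.47/118.1 = 0.1226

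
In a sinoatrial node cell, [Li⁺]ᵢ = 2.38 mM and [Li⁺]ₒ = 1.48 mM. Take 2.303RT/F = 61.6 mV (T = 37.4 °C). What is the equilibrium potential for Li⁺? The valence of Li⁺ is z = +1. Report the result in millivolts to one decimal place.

-12.7 mV

E = (61.6/z) · log₁₀([Li⁺]_out/[Li⁺]_in) with z = +1.
= (61.6/1) · log₁₀(1.48/2.38) = 61.60 · log₁₀(0.6218)
= 61.60 · (-0.2063) = -12.71 mV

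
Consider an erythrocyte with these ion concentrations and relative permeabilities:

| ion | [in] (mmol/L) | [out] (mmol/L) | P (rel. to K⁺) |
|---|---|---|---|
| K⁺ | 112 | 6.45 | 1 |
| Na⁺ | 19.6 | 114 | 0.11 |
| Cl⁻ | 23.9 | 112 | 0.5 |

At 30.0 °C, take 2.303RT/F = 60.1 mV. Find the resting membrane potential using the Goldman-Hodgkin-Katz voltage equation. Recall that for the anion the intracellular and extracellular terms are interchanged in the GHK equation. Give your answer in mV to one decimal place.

-44.5 mV

Vm = 60.1 · log₁₀[(Σ P·[cation]ₒ + Σ P·[anion]ᵢ) / (Σ P·[cation]ᵢ + Σ P·[anion]ₒ)]
Numerator = 1×6.45 + 0.11×114 + 0.5×23.9 = 30.94
Denominator = 1×112 + 0.11×19.6 + 0.5×112 = 170.2
Vm = 60.1 · log₁₀(0.18183) = 60.1 × (-0.7403) = -44.49 mV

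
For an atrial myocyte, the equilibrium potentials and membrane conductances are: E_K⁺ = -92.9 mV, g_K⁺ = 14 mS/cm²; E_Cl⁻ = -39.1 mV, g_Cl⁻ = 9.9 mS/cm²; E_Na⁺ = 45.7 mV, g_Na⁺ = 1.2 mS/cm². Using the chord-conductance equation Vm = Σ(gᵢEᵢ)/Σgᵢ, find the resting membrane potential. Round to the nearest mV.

Σ gᵢEᵢ = 14·(-92.9) + 9.9·(-39.1) + 1.2·(45.7) = -1632.85
Σ gᵢ = 14 + 9.9 + 1.2 = 25.1
Vm = -1632.85 / 25.1 = -65.05 mV

-65 mV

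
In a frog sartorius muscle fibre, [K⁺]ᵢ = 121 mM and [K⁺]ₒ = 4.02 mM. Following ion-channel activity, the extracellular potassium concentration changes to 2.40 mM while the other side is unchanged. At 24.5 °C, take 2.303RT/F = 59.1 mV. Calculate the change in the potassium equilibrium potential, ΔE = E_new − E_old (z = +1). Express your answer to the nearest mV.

-13 mV

E_old = (59.1/1)·log₁₀(4.02/121) = -87.38 mV
E_new = (59.1/1)·log₁₀(2.40/121) = -100.62 mV
ΔE = -100.62 − (-87.38) = -13.24 mV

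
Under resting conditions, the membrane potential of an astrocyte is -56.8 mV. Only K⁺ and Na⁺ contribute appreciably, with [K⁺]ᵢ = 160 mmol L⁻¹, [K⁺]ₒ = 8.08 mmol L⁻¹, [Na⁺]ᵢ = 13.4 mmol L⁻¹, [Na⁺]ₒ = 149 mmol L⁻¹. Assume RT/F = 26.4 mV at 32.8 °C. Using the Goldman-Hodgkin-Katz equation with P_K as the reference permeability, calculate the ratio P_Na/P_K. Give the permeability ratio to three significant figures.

Let α = P_Na/P_K. GHK: Vm = 26.4·ln[(Kₒ + α·Naₒ)/(Kᵢ + α·Naᵢ)].
e^(Vm/26.4) = e^(-56.8/26.4) = 0.11631
So 0.11631·(Kᵢ + α·Naᵢ) = Kₒ + α·Naₒ → α = (0.11631·160.0 − 8.08) / (149.0 − 0.11631·13.4)
α = (18.61 − 8.08) / (149.0 − 1.559) = 10.53/147.4 = 0.07141

0.0714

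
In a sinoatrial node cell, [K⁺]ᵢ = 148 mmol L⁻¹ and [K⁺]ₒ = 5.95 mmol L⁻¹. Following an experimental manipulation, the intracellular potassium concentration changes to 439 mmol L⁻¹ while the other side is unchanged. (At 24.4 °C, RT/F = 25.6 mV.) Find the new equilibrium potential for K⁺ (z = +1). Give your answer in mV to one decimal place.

After the shift: [K⁺]_out = 5.95, [K⁺]_in = 439 mmol L⁻¹.
E_new = (25.6/1)·ln(5.95/439) = 25.60 · (-4.3011) = -110.11 mV

-110.1 mV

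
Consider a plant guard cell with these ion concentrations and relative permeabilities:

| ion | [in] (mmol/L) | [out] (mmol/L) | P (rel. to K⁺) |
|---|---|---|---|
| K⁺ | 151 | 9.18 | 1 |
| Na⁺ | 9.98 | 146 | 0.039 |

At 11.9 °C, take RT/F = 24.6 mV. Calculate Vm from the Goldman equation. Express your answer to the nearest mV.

Vm = 24.6 · ln[(Σ P·[cation]ₒ + Σ P·[anion]ᵢ) / (Σ P·[cation]ᵢ + Σ P·[anion]ₒ)]
Numerator = 1×9.18 + 0.039×146 = 14.87
Denominator = 1×151 + 0.039×9.98 = 151.4
Vm = 24.6 · ln(0.09825) = 24.6 × (-2.3202) = -57.08 mV

-57 mV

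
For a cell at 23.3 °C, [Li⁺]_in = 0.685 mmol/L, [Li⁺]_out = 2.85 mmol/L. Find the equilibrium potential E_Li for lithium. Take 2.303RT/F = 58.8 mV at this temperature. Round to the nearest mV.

36 mV

E = (58.8/z) · log₁₀([Li⁺]_out/[Li⁺]_in) with z = +1.
= (58.8/1) · log₁₀(2.85/0.685) = 58.80 · log₁₀(4.161)
= 58.80 · (0.6192) = 36.41 mV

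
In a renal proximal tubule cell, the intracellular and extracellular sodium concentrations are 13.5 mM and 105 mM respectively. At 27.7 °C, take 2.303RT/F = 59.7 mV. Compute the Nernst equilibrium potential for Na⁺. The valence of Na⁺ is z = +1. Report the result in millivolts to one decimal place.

E = (59.7/z) · log₁₀([Na⁺]_out/[Na⁺]_in) with z = +1.
= (59.7/1) · log₁₀(105/13.5) = 59.70 · log₁₀(7.778)
= 59.70 · (0.8909) = 53.18 mV

53.2 mV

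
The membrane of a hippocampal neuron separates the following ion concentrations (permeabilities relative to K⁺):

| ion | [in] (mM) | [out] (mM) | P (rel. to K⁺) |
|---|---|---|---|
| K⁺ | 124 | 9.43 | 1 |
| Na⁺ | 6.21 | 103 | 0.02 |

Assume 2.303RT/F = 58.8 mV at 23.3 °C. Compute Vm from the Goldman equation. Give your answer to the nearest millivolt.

-61 mV

Vm = 58.8 · log₁₀[(Σ P·[cation]ₒ + Σ P·[anion]ᵢ) / (Σ P·[cation]ᵢ + Σ P·[anion]ₒ)]
Numerator = 1×9.43 + 0.02×103 = 11.49
Denominator = 1×124 + 0.02×6.21 = 124.1
Vm = 58.8 · log₁₀(0.092569) = 58.8 × (-1.0335) = -60.77 mV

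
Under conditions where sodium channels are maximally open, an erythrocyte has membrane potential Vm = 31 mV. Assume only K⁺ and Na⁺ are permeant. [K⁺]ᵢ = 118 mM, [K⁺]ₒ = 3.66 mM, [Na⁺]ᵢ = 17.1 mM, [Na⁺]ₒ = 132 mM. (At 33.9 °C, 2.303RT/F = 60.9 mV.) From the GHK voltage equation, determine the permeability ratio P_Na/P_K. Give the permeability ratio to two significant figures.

Let α = P_Na/P_K. GHK: Vm = 60.9·log₁₀[(Kₒ + α·Naₒ)/(Kᵢ + α·Naᵢ)].
10^(Vm/60.9) = 10^(31.0/60.9) = 3.2287
So 3.2287·(Kᵢ + α·Naᵢ) = Kₒ + α·Naₒ → α = (3.2287·118.0 − 3.66) / (132.0 − 3.2287·17.1)
α = (381 − 3.66) / (132.0 − 55.21) = 377.3/76.79 = 4.914

4.9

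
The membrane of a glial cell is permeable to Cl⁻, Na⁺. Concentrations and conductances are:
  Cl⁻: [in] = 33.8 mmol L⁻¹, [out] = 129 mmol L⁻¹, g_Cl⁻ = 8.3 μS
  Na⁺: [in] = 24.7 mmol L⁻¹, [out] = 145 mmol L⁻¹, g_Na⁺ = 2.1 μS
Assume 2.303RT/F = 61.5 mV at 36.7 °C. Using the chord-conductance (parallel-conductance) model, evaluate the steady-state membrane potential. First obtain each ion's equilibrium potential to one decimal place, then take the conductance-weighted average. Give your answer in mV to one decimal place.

E_Cl⁻ = (61.5/-1)·log₁₀(129/33.8) = -35.8 mV
E_Na⁺ = (61.5/1)·log₁₀(145/24.7) = 47.3 mV
Vm = (Σ gᵢEᵢ)/(Σ gᵢ) = (8.3·-35.8 + 2.1·47.3) / (8.3 + 2.1)
= -197.81 / 10.4 = -19.02 mV

-19.0 mV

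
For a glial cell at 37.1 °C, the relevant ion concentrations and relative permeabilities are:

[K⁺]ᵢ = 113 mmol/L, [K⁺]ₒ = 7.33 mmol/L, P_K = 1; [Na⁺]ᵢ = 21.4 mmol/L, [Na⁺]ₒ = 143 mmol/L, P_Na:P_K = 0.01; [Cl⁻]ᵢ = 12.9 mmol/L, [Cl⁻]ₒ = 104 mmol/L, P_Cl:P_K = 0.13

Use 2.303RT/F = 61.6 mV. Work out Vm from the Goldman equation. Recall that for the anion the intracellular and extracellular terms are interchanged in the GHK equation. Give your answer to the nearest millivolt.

-67 mV

Vm = 61.6 · log₁₀[(Σ P·[cation]ₒ + Σ P·[anion]ᵢ) / (Σ P·[cation]ᵢ + Σ P·[anion]ₒ)]
Numerator = 1×7.33 + 0.01×143 + 0.13×12.9 = 10.44
Denominator = 1×113 + 0.01×21.4 + 0.13×104 = 126.7
Vm = 61.6 · log₁₀(0.082354) = 61.6 × (-1.0843) = -66.79 mV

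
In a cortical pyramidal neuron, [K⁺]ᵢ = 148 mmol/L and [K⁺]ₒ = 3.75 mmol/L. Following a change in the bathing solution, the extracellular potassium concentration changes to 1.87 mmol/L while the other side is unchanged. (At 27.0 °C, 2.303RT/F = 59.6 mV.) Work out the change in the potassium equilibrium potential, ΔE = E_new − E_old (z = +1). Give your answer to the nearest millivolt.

E_old = (59.6/1)·log₁₀(3.75/148) = -95.14 mV
E_new = (59.6/1)·log₁₀(1.87/148) = -113.15 mV
ΔE = -113.15 − (-95.14) = -18.01 mV

-18 mV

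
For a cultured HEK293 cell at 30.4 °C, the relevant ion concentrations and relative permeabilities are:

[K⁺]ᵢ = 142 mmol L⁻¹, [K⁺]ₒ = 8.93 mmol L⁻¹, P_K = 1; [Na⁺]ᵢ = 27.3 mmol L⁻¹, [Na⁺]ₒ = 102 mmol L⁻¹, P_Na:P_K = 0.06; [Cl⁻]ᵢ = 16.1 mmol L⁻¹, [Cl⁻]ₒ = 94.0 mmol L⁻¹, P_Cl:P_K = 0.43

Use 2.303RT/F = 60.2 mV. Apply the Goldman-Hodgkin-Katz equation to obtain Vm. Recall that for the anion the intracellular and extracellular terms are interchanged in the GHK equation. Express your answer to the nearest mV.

-56 mV

Vm = 60.2 · log₁₀[(Σ P·[cation]ₒ + Σ P·[anion]ᵢ) / (Σ P·[cation]ᵢ + Σ P·[anion]ₒ)]
Numerator = 1×8.93 + 0.06×102 + 0.43×16.1 = 21.97
Denominator = 1×142 + 0.06×27.3 + 0.43×94.0 = 184.1
Vm = 60.2 · log₁₀(0.11938) = 60.2 × (-0.9231) = -55.57 mV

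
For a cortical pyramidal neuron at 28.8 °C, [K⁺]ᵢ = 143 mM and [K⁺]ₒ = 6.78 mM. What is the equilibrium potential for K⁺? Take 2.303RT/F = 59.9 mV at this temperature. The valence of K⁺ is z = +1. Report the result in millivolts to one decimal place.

E = (59.9/z) · log₁₀([K⁺]_out/[K⁺]_in) with z = +1.
= (59.9/1) · log₁₀(6.78/143) = 59.90 · log₁₀(0.04741)
= 59.90 · (-1.3241) = -79.31 mV

-79.3 mV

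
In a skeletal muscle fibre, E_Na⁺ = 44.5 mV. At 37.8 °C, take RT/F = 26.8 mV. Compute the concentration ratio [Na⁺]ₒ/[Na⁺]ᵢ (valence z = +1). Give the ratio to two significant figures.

ln([out]/[in]) = E·z/(26.8) = 44.5 × 1 / 26.8 = 1.6604
[out]/[in] = e^(1.6604) = 5.262

5.3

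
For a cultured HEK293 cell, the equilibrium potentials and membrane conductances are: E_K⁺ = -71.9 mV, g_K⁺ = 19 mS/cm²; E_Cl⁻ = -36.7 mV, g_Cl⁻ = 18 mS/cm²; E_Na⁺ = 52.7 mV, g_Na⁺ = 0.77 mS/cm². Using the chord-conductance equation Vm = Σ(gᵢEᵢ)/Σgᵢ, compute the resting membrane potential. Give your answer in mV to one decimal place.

-52.6 mV

Σ gᵢEᵢ = 19·(-71.9) + 18·(-36.7) + 0.77·(52.7) = -1986.12
Σ gᵢ = 19 + 18 + 0.77 = 37.77
Vm = -1986.12 / 37.77 = -52.58 mV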